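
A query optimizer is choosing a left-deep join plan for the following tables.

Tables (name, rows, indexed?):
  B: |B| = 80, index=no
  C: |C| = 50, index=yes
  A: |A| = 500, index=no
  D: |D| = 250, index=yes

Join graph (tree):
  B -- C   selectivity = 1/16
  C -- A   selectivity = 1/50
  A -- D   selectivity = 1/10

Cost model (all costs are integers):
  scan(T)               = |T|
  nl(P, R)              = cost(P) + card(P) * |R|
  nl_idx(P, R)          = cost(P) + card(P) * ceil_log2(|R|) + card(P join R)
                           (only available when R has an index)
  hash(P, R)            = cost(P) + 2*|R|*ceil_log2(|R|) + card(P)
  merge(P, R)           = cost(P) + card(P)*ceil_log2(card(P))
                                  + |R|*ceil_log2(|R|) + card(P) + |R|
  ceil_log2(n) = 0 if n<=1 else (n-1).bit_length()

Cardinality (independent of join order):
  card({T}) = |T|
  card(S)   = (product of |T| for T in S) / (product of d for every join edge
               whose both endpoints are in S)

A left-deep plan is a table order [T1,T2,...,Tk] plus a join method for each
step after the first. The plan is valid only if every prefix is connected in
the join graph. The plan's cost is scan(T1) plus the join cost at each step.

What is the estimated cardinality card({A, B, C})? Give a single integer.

Tables in S: A(500), B(80), C(50)
Edges inside S: B-C(d=16), C-A(d=50)
numerator = 500 * 80 * 50 = 2000000
denominator = 16 * 50 = 800
card(S) = 2000000 / 800 = 2500

2500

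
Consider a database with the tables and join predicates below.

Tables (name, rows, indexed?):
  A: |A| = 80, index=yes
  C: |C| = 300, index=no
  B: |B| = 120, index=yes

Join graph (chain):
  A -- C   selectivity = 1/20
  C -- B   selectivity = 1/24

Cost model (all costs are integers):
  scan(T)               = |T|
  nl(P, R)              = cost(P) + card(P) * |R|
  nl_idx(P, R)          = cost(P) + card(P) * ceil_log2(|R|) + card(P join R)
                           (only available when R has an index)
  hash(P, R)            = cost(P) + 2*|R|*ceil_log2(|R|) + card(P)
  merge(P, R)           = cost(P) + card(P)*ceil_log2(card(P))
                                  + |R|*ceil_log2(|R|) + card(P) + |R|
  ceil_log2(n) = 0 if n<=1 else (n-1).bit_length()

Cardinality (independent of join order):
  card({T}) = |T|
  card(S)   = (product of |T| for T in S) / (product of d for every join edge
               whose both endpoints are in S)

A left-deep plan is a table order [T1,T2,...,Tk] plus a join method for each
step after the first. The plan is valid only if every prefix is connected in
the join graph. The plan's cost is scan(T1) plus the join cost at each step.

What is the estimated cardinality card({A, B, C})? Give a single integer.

Tables in S: A(80), B(120), C(300)
Edges inside S: A-C(d=20), C-B(d=24)
numerator = 80 * 120 * 300 = 2880000
denominator = 20 * 24 = 480
card(S) = 2880000 / 480 = 6000

6000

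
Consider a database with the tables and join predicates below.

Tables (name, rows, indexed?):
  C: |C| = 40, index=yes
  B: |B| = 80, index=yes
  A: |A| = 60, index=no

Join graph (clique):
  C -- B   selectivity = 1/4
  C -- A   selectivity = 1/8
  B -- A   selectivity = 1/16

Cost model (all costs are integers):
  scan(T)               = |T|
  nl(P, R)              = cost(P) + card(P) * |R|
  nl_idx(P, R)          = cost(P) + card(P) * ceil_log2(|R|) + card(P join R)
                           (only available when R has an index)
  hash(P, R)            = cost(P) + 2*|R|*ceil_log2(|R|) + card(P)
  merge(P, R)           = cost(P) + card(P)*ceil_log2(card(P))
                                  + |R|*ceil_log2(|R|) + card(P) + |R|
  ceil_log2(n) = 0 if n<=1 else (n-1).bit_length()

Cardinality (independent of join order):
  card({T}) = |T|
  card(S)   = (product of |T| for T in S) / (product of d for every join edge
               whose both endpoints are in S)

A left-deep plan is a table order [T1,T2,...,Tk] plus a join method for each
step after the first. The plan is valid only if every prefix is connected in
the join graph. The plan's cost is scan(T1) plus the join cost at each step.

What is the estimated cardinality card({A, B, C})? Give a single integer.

375

Tables in S: A(60), B(80), C(40)
Edges inside S: C-B(d=4), C-A(d=8), B-A(d=16)
numerator = 60 * 80 * 40 = 192000
denominator = 4 * 8 * 16 = 512
card(S) = 192000 / 512 = 375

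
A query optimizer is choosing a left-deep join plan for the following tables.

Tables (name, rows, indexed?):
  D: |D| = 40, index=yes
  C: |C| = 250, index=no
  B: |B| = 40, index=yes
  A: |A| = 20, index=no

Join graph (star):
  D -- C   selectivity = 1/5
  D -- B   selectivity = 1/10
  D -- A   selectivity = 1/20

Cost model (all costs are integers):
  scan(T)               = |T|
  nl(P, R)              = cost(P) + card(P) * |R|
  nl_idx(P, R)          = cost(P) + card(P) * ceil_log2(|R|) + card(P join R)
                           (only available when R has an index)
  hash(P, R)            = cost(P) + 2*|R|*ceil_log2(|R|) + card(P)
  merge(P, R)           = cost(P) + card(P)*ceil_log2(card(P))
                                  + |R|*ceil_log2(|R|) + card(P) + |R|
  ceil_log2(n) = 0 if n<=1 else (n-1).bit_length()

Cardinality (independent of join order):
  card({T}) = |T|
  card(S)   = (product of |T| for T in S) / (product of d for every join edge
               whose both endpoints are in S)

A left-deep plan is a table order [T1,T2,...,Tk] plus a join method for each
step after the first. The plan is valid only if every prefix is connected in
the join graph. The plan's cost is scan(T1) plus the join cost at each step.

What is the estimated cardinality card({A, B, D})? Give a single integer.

Tables in S: A(20), B(40), D(40)
Edges inside S: D-B(d=10), D-A(d=20)
numerator = 20 * 40 * 40 = 32000
denominator = 10 * 20 = 200
card(S) = 32000 / 200 = 160

160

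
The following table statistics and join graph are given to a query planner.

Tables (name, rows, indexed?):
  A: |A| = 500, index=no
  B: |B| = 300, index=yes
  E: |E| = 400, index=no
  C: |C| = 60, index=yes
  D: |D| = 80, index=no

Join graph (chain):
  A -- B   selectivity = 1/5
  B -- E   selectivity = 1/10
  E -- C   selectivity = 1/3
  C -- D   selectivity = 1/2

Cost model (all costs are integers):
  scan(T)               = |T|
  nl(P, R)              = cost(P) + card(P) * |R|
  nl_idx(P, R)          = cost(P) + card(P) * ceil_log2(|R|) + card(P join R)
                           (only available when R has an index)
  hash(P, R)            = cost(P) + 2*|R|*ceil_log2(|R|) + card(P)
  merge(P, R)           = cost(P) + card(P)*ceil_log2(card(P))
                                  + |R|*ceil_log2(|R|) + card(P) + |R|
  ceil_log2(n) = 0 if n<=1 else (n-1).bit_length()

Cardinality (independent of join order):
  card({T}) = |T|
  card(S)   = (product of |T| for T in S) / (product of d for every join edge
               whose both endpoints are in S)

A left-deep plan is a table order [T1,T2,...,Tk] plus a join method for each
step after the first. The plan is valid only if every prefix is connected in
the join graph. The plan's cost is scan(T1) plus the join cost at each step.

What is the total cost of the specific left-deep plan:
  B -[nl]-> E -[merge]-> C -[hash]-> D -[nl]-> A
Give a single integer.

step 1: scan B: cost=300, card=300
step 2: join E via nl
    card(P join E) = 300*400/(10) = 12000
    cost = 300 + 300*400 = 120300
step 3: join C via merge
    card(P join C) = 12000*60/(3) = 240000
    cost = 120300 + 12000*14 + 60*6 + 12000 + 60 = 300720
step 4: join D via hash
    card(P join D) = 240000*80/(2) = 9600000
    cost = 300720 + 2*80*7 + 240000 = 541840
step 5: join A via nl
    card(P join A) = 9600000*500/(5) = 960000000
    cost = 541840 + 9600000*500 = 4800541840

4800541840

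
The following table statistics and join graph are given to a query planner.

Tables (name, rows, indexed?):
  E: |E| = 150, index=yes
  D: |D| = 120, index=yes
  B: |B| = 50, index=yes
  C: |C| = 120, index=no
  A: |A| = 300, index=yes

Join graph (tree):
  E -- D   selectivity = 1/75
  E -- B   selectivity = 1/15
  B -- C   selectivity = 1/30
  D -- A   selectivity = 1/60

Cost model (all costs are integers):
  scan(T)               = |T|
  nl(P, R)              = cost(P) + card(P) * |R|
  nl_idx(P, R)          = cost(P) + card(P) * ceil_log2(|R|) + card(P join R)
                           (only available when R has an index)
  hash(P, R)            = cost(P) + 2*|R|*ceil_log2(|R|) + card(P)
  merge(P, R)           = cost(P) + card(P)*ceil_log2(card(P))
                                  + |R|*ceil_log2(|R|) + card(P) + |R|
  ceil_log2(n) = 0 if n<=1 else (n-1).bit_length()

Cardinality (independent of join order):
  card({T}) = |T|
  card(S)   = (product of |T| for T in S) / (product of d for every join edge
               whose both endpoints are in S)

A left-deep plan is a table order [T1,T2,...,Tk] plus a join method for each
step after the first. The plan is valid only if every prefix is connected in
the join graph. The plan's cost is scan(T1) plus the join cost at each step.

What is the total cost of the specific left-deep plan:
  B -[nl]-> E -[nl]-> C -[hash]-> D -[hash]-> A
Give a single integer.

step 1: scan B: cost=50, card=50
step 2: join E via nl
    card(P join E) = 50*150/(15) = 500
    cost = 50 + 50*150 = 7550
step 3: join C via nl
    card(P join C) = 500*120/(30) = 2000
    cost = 7550 + 500*120 = 67550
step 4: join D via hash
    card(P join D) = 2000*120/(75) = 3200
    cost = 67550 + 2*120*7 + 2000 = 71230
step 5: join A via hash
    card(P join A) = 3200*300/(60) = 16000
    cost = 71230 + 2*300*9 + 3200 = 79830

79830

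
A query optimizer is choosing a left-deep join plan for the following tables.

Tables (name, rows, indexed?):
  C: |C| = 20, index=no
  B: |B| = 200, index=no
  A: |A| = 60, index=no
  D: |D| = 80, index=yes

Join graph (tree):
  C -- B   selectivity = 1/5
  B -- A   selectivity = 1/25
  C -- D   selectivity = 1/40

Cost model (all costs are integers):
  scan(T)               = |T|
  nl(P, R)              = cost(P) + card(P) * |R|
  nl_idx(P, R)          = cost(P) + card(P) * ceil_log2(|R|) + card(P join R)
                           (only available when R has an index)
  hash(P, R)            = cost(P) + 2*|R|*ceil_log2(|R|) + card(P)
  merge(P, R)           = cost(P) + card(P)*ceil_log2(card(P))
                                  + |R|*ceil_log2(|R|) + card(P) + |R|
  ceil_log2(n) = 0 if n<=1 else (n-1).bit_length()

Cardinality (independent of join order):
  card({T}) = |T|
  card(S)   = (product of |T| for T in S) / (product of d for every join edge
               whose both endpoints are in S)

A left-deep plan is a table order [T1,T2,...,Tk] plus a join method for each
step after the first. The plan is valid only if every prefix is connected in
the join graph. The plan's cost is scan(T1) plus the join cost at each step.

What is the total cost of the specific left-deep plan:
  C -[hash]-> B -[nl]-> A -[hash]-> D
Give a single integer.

54280

step 1: scan C: cost=20, card=20
step 2: join B via hash
    card(P join B) = 20*200/(5) = 800
    cost = 20 + 2*200*8 + 20 = 3240
step 3: join A via nl
    card(P join A) = 800*60/(25) = 1920
    cost = 3240 + 800*60 = 51240
step 4: join D via hash
    card(P join D) = 1920*80/(40) = 3840
    cost = 51240 + 2*80*7 + 1920 = 54280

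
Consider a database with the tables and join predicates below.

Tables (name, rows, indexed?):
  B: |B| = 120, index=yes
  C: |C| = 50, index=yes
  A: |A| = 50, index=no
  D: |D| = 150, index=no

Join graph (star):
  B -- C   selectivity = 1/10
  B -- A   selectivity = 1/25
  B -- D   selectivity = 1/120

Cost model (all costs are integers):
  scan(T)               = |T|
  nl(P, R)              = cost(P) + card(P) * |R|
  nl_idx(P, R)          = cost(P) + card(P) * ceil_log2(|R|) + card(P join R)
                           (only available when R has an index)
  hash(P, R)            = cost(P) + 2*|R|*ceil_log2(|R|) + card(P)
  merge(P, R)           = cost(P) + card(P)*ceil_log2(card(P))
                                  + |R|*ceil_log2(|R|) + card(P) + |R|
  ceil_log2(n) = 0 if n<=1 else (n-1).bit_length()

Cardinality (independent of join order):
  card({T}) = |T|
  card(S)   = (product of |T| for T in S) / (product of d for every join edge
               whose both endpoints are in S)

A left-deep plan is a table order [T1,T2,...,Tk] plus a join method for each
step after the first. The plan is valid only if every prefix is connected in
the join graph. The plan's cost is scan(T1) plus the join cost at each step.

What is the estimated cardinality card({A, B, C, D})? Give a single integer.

1500

Tables in S: A(50), B(120), C(50), D(150)
Edges inside S: B-C(d=10), B-A(d=25), B-D(d=120)
numerator = 50 * 120 * 50 * 150 = 45000000
denominator = 10 * 25 * 120 = 30000
card(S) = 45000000 / 30000 = 1500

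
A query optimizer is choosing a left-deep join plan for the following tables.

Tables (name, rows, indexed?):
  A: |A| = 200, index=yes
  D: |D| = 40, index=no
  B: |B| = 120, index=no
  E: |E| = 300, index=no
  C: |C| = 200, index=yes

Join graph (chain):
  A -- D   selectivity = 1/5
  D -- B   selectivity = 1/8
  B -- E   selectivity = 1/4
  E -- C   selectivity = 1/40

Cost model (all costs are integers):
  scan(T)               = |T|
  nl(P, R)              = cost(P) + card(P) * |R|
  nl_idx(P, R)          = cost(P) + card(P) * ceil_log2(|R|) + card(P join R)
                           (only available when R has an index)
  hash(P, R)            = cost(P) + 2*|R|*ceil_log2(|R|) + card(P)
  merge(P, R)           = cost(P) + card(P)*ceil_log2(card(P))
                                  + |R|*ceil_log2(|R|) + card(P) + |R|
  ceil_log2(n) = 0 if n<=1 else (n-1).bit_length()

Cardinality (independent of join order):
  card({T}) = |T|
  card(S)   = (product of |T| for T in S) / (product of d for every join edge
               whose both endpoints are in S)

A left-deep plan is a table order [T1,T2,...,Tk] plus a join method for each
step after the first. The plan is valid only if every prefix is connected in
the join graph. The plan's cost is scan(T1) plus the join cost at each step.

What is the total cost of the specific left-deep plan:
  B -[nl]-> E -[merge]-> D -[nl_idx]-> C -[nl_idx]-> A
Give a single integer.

11556400

step 1: scan B: cost=120, card=120
step 2: join E via nl
    card(P join E) = 120*300/(4) = 9000
    cost = 120 + 120*300 = 36120
step 3: join D via merge
    card(P join D) = 9000*40/(8) = 45000
    cost = 36120 + 9000*14 + 40*6 + 9000 + 40 = 171400
step 4: join C via nl_idx
    card(P join C) = 45000*200/(40) = 225000
    cost = 171400 + 45000*8 + 225000 = 756400
step 5: join A via nl_idx
    card(P join A) = 225000*200/(5) = 9000000
    cost = 756400 + 225000*8 + 9000000 = 11556400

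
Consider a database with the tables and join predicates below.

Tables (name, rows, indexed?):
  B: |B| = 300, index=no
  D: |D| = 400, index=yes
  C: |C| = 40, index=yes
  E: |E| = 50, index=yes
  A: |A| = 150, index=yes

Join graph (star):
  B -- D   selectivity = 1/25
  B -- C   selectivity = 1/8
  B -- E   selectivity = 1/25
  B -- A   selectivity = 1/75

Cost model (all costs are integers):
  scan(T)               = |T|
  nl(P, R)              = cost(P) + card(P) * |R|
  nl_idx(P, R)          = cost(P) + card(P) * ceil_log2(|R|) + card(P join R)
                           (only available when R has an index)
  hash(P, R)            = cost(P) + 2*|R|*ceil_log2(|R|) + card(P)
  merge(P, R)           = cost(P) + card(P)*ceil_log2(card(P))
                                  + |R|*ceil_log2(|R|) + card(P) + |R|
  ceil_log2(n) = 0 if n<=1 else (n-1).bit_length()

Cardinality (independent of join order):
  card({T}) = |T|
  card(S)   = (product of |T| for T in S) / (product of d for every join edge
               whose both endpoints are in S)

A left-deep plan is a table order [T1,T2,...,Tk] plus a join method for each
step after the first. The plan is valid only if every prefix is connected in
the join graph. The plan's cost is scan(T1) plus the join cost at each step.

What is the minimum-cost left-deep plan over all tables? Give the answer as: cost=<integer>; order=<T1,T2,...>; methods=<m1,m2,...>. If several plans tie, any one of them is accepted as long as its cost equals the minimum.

cost=19080; order=B,A,E,C,D; methods=hash,hash,hash,hash

Selinger DP (subsets sized 1..n):
  {B}: scan cost=300, card=300
  {D}: scan cost=400, card=400
  {C}: scan cost=40, card=40
  {E}: scan cost=50, card=50
  {A}: scan cost=150, card=150
  {BD}: card=4800; try (B,hash)→6200, (D,merge)→7300, (B,merge)→7400, (D,hash)→7800, (D,nl_idx)→7800, (D,nl)→120300 …(+1); best=6200 via (B,hash)
  {BC}: card=1500; try (C,hash)→1080, (B,merge)→3320, (C,merge)→3580, (C,nl_idx)→3600, (B,hash)→5480, (B,nl)→12040 …(+1); best=1080 via (C,hash)
  {BE}: card=600; try (E,hash)→1200, (E,nl_idx)→2700, (B,merge)→3400, (E,merge)→3650, (B,hash)→5500, (B,nl)→15050 …(+1); best=1200 via (E,hash)
  {AB}: card=600; try (A,hash)→3000, (A,nl_idx)→3300, (B,merge)→4500, (A,merge)→4650, (B,hash)→5700, (B,nl)→45150 …(+1); best=3000 via (A,hash)
  {BCD}: card=24000; try (D,hash)→9780, (C,hash)→11480, (D,merge)→23080, (D,nl_idx)→38580, (C,nl_idx)→59000, (C,merge)→73680 …(+2); best=9780 via (D,hash)
  {BDE}: card=9600; try (D,hash)→9000, (E,hash)→11600, (D,merge)→11800, (D,nl_idx)→16200, (E,nl_idx)→44600, (E,merge)→73750 …(+2); best=9000 via (D,hash)
  {ABD}: card=9600; try (D,hash)→10800, (A,hash)→13400, (D,merge)→13600, (D,nl_idx)→18000, (A,nl_idx)→54200, (A,merge)→74750 …(+2); best=10800 via (D,hash)
  {BCE}: card=3000; try (C,hash)→2280, (E,hash)→3180, (C,nl_idx)→7800, (C,merge)→8080, (E,nl_idx)→13080, (E,merge)→19430 …(+2); best=2280 via (C,hash)
  {ABC}: card=3000; try (C,hash)→4080, (A,hash)→4980, (C,nl_idx)→9600, (C,merge)→9880, (A,nl_idx)→16080, (A,merge)→20430 …(+2); best=4080 via (C,hash)
  {ABE}: card=1200; try (E,hash)→4200, (A,hash)→4200, (A,nl_idx)→7200, (E,nl_idx)→7800, (A,merge)→9150, (E,merge)→9950 …(+2); best=4200 via (E,hash)
  {BCDE}: card=48000; try (D,hash)→12480, (C,hash)→19080, (E,hash)→34380, (D,merge)→45280, (D,nl_idx)→77280, (C,nl_idx)→114600 …(+6); best=12480 via (D,hash)
  {ABCD}: card=48000; try (D,hash)→14280, (C,hash)→20880, (A,hash)→36180, (D,merge)→47080, (D,nl_idx)→79080, (C,nl_idx)→116400 …(+6); best=14280 via (D,hash)
  {ABDE}: card=19200; try (D,hash)→12600, (E,hash)→21000, (A,hash)→21000, (D,merge)→22600, (D,nl_idx)→34200, (E,nl_idx)→87600 …(+6); best=12600 via (D,hash)
  {ABCE}: card=6000; try (C,hash)→5880, (E,hash)→7680, (A,hash)→7680, (C,nl_idx)→17400, (C,merge)→18880, (E,nl_idx)→28080 …(+6); best=5880 via (C,hash)
  {ABCDE}: card=96000; try (D,hash)→19080, (C,hash)→32280, (E,hash)→62880, (A,hash)→62880, (D,merge)→93880, (D,nl_idx)→155880 …(+10); best=19080 via (D,hash)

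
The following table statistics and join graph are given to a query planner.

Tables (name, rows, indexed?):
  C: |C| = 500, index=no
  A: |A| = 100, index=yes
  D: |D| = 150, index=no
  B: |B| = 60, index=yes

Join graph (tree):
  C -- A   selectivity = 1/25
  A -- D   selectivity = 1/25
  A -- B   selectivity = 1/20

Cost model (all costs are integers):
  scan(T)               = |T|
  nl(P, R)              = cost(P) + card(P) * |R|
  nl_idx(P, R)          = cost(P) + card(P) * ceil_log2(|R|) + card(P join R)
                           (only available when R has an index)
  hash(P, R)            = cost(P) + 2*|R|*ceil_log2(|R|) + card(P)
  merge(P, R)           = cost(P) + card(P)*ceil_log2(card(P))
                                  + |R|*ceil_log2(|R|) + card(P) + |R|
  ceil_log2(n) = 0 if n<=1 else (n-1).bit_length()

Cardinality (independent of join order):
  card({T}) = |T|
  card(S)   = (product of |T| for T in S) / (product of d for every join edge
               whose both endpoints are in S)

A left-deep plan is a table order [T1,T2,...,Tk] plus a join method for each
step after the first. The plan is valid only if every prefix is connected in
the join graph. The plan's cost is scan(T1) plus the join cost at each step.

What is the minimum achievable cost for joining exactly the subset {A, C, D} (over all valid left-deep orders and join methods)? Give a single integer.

6800

Selinger DP over subsets of {A,C,D}:
  {C}: scan cost=500, card=500
  {A}: scan cost=100, card=100
  {D}: scan cost=150, card=150
  {AC}: card=2000; try (A,hash)→2400, (C,merge)→5900, (A,nl_idx)→6000, (A,merge)→6300, (C,hash)→9200, (C,nl)→50100 …(+1); best=2400 via (A,hash)
  {AD}: card=600; try (A,hash)→1700, (A,nl_idx)→1800, (D,merge)→2250, (A,merge)→2300, (D,hash)→2600, (D,nl)→15100 …(+1); best=1700 via (A,hash)
  {ACD}: card=12000; try (D,hash)→6800, (C,hash)→11300, (C,merge)→13300, (D,merge)→27750, (C,nl)→301700, (D,nl)→302400; best=6800 via (D,hash)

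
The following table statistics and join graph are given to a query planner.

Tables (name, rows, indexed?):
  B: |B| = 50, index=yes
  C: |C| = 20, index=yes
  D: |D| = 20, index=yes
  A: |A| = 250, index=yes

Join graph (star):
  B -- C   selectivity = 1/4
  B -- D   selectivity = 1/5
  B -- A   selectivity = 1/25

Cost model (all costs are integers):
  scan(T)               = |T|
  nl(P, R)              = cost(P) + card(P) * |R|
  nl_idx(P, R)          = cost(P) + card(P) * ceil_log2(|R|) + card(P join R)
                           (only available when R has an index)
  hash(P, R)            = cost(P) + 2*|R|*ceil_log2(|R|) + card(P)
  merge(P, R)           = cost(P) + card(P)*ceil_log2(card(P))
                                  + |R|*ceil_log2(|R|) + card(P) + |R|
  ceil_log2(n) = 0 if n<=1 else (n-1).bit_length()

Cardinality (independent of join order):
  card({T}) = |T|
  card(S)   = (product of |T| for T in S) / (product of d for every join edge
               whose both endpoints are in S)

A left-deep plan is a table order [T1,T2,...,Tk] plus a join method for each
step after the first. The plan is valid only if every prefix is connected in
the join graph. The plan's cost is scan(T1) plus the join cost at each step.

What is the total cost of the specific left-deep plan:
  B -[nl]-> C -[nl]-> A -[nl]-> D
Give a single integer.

113550

step 1: scan B: cost=50, card=50
step 2: join C via nl
    card(P join C) = 50*20/(4) = 250
    cost = 50 + 50*20 = 1050
step 3: join A via nl
    card(P join A) = 250*250/(25) = 2500
    cost = 1050 + 250*250 = 63550
step 4: join D via nl
    card(P join D) = 2500*20/(5) = 10000
    cost = 63550 + 2500*20 = 113550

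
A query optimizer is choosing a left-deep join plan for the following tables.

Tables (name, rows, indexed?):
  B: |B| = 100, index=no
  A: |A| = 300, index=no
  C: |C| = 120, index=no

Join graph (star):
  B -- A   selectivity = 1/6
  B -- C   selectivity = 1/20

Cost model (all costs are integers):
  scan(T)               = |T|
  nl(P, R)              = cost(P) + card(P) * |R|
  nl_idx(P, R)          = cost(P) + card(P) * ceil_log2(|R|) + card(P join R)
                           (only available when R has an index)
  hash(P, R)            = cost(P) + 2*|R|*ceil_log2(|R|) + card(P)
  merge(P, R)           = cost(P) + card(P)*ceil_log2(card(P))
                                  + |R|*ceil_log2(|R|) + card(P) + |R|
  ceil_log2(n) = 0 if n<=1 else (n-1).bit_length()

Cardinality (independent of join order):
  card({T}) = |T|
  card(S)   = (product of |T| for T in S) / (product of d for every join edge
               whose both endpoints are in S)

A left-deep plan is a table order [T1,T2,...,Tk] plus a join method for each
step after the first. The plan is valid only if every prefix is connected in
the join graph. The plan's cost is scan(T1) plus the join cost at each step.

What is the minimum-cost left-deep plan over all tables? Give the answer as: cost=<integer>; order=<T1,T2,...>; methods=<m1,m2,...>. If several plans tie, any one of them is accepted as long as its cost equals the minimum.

cost=7640; order=C,B,A; methods=hash,hash

Selinger DP (subsets sized 1..n):
  {B}: scan cost=100, card=100
  {A}: scan cost=300, card=300
  {C}: scan cost=120, card=120
  {AB}: card=5000; try (B,hash)→2000, (A,merge)→3900, (B,merge)→4100, (A,hash)→5600, (A,nl)→30100, (B,nl)→30300; best=2000 via (B,hash)
  {BC}: card=600; try (B,hash)→1640, (C,merge)→1860, (C,hash)→1880, (B,merge)→1880, (C,nl)→12100, (B,nl)→12120; best=1640 via (B,hash)
  {ABC}: card=30000; try (A,hash)→7640, (C,hash)→8680, (A,merge)→11240, (C,merge)→72960, (A,nl)→181640, (C,nl)→602000; best=7640 via (A,hash)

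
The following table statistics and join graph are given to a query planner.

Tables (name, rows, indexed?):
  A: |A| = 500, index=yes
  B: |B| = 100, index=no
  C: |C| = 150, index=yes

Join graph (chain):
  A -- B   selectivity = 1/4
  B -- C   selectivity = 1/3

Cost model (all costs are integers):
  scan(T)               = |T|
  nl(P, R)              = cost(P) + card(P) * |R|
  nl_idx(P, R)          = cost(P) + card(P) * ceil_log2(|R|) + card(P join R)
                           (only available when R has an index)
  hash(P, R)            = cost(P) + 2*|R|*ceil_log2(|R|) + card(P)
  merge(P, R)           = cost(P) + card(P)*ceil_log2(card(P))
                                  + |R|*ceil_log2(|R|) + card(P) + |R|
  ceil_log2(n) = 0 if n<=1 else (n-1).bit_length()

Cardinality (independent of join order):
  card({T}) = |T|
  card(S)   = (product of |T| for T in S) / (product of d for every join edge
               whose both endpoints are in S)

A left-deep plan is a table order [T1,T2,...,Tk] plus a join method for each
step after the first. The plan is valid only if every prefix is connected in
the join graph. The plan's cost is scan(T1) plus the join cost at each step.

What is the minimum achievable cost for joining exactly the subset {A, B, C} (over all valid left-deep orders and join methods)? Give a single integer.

Selinger DP over subsets of {A,B,C}:
  {A}: scan cost=500, card=500
  {B}: scan cost=100, card=100
  {C}: scan cost=150, card=150
  {AB}: card=12500; try (B,hash)→2400, (A,merge)→5900, (B,merge)→6300, (A,hash)→9200, (A,nl_idx)→13500, (A,nl)→50100 …(+1); best=2400 via (B,hash)
  {BC}: card=5000; try (B,hash)→1700, (C,merge)→2250, (B,merge)→2300, (C,hash)→2600, (C,nl_idx)→5900, (C,nl)→15100 …(+1); best=1700 via (B,hash)
  {ABC}: card=625000; try (A,hash)→15700, (C,hash)→17300, (A,merge)→76700, (C,merge)→191250, (A,nl_idx)→671700, (C,nl_idx)→727400 …(+2); best=15700 via (A,hash)

15700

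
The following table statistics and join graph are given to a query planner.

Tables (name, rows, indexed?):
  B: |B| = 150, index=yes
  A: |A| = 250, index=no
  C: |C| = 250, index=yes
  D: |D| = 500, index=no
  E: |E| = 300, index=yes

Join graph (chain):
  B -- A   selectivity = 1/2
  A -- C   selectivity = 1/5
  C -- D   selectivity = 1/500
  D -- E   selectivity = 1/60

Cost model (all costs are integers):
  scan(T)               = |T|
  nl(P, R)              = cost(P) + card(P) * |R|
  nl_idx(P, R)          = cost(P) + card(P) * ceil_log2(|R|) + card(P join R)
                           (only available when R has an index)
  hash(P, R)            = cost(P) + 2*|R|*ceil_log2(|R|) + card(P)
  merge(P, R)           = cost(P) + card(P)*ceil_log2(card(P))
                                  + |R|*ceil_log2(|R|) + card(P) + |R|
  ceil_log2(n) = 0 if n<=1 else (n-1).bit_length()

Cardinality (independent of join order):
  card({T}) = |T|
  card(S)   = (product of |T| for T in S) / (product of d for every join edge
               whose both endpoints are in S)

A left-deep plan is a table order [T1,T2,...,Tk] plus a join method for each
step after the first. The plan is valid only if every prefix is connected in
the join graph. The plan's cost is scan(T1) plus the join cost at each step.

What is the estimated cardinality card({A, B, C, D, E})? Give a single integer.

4687500

Tables in S: A(250), B(150), C(250), D(500), E(300)
Edges inside S: B-A(d=2), A-C(d=5), C-D(d=500), D-E(d=60)
numerator = 250 * 150 * 250 * 500 * 300 = 1406250000000
denominator = 2 * 5 * 500 * 60 = 300000
card(S) = 1406250000000 / 300000 = 4687500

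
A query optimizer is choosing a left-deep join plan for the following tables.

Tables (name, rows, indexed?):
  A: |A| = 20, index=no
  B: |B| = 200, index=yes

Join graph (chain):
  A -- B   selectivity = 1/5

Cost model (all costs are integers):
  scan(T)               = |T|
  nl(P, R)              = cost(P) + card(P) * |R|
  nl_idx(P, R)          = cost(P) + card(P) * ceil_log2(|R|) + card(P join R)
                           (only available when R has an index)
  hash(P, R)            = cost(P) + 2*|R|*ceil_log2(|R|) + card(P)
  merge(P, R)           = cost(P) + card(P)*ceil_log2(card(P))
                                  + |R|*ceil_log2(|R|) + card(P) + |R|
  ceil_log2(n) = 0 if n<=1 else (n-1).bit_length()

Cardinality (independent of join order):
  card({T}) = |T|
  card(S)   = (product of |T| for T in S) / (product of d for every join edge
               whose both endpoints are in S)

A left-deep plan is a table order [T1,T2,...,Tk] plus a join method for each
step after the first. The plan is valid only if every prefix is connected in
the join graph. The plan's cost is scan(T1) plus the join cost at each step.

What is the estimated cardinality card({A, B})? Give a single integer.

800

Tables in S: A(20), B(200)
Edges inside S: A-B(d=5)
numerator = 20 * 200 = 4000
denominator = 5 = 5
card(S) = 4000 / 5 = 800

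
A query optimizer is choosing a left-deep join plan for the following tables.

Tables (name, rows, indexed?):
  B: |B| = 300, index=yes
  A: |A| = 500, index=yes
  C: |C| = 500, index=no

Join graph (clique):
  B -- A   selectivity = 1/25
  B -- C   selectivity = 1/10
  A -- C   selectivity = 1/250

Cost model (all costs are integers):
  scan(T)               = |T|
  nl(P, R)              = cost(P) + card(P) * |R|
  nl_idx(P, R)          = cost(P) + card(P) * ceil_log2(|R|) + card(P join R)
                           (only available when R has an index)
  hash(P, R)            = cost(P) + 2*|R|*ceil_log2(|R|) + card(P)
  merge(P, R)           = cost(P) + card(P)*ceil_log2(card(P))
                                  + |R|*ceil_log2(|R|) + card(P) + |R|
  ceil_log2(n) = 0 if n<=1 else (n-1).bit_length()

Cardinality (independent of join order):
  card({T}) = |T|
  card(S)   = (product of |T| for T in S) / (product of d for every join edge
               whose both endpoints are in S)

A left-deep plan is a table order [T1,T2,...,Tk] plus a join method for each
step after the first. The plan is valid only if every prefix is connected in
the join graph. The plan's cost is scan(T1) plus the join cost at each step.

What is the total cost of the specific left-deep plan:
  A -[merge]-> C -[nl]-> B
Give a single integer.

step 1: scan A: cost=500, card=500
step 2: join C via merge
    card(P join C) = 500*500/(250) = 1000
    cost = 500 + 500*9 + 500*9 + 500 + 500 = 10500
step 3: join B via nl
    card(P join B) = 1000*300/(25*10) = 1200
    cost = 10500 + 1000*300 = 310500

310500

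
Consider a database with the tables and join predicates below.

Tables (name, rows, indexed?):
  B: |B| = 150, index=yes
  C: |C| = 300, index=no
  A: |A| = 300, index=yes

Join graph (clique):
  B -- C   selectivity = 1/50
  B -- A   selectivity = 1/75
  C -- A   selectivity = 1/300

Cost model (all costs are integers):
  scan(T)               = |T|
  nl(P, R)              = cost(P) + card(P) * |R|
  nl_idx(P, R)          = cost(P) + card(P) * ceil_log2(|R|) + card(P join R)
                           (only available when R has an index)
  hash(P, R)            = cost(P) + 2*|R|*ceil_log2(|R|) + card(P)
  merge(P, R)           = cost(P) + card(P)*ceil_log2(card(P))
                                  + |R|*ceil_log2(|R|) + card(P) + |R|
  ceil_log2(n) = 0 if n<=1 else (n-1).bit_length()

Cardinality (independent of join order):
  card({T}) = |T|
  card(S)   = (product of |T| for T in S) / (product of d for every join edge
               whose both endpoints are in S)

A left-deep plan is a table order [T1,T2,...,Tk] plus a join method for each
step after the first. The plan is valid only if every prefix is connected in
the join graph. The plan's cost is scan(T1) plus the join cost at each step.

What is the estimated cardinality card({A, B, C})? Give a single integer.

Tables in S: A(300), B(150), C(300)
Edges inside S: B-C(d=50), B-A(d=75), C-A(d=300)
numerator = 300 * 150 * 300 = 13500000
denominator = 50 * 75 * 300 = 1125000
card(S) = 13500000 / 1125000 = 12

12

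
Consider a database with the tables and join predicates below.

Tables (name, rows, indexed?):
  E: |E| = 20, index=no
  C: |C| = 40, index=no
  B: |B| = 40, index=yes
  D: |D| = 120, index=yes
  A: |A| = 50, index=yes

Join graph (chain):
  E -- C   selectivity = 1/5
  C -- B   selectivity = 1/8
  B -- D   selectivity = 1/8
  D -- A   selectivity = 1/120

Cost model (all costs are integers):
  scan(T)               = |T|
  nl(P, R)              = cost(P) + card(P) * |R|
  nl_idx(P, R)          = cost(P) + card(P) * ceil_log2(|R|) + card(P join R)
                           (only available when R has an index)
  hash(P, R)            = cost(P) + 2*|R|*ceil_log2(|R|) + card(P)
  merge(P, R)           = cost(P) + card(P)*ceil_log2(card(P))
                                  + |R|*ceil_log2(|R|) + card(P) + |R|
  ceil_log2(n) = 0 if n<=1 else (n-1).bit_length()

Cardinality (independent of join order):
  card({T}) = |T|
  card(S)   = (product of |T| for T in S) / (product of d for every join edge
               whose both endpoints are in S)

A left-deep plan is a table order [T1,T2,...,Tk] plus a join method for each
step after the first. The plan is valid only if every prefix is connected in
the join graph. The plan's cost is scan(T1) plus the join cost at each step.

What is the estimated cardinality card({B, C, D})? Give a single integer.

Tables in S: B(40), C(40), D(120)
Edges inside S: C-B(d=8), B-D(d=8)
numerator = 40 * 40 * 120 = 192000
denominator = 8 * 8 = 64
card(S) = 192000 / 64 = 3000

3000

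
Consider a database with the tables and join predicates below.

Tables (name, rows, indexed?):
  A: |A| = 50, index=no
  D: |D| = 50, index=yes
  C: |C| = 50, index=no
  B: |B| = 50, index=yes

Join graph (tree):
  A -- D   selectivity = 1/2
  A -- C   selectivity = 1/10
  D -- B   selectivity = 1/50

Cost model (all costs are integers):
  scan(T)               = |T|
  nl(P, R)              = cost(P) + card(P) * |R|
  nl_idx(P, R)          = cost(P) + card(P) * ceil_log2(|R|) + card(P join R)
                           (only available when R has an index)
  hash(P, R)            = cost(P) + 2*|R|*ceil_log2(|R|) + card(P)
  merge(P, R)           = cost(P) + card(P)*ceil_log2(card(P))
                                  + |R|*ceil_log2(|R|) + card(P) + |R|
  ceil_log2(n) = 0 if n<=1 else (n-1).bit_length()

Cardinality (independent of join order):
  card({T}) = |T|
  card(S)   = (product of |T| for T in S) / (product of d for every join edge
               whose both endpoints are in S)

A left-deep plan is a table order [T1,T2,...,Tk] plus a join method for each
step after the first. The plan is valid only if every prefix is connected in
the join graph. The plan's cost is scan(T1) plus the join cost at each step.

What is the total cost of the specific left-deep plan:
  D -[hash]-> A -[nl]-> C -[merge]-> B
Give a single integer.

151050

step 1: scan D: cost=50, card=50
step 2: join A via hash
    card(P join A) = 50*50/(2) = 1250
    cost = 50 + 2*50*6 + 50 = 700
step 3: join C via nl
    card(P join C) = 1250*50/(10) = 6250
    cost = 700 + 1250*50 = 63200
step 4: join B via merge
    card(P join B) = 6250*50/(50) = 6250
    cost = 63200 + 6250*13 + 50*6 + 6250 + 50 = 151050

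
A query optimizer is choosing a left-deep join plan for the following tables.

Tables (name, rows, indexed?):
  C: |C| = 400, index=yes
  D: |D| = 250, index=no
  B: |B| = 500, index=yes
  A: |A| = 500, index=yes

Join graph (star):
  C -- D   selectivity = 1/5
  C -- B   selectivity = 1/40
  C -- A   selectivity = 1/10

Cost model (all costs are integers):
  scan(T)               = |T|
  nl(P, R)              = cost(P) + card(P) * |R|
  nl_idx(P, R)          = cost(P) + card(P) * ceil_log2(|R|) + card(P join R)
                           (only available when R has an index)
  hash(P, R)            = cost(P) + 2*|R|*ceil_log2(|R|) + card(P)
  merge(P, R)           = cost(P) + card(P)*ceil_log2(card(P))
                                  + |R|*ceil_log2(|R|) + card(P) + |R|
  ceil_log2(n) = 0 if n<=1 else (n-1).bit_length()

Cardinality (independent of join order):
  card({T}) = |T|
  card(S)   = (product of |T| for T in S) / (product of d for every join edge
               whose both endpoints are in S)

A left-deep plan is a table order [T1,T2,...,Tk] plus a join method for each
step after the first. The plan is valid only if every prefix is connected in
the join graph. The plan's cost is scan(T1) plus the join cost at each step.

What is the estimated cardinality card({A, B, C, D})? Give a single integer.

12500000

Tables in S: A(500), B(500), C(400), D(250)
Edges inside S: C-D(d=5), C-B(d=40), C-A(d=10)
numerator = 500 * 500 * 400 * 250 = 25000000000
denominator = 5 * 40 * 10 = 2000
card(S) = 25000000000 / 2000 = 12500000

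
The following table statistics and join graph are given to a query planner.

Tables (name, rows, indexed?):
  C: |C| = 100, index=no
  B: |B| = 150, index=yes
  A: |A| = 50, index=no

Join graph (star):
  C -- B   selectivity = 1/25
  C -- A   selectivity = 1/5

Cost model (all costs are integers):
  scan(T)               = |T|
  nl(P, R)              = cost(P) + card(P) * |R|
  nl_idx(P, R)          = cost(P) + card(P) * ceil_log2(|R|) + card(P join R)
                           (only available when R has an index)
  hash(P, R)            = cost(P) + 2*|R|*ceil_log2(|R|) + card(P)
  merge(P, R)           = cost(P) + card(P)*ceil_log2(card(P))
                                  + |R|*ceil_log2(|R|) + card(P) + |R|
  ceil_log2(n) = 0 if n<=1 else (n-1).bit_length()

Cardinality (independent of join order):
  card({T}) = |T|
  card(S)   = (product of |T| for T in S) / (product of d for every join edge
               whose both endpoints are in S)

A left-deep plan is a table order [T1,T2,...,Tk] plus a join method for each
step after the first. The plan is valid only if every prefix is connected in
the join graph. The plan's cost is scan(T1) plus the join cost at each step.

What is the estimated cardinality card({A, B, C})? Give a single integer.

Tables in S: A(50), B(150), C(100)
Edges inside S: C-B(d=25), C-A(d=5)
numerator = 50 * 150 * 100 = 750000
denominator = 25 * 5 = 125
card(S) = 750000 / 125 = 6000

6000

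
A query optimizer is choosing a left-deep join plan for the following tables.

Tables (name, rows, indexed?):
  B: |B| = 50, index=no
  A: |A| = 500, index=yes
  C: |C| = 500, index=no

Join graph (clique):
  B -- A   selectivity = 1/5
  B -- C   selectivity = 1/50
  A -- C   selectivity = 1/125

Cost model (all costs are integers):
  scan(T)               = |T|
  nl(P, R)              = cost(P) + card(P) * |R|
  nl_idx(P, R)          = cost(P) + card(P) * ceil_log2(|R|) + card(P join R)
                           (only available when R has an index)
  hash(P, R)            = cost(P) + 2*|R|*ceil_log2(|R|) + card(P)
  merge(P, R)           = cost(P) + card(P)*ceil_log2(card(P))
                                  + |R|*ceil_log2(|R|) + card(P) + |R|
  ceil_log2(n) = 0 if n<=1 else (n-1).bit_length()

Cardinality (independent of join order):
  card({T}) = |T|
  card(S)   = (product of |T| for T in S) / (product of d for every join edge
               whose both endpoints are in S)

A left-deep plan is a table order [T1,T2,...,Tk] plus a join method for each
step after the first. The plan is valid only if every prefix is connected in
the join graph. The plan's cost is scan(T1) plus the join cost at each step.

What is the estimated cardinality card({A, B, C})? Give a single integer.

Tables in S: A(500), B(50), C(500)
Edges inside S: B-A(d=5), B-C(d=50), A-C(d=125)
numerator = 500 * 50 * 500 = 12500000
denominator = 5 * 50 * 125 = 31250
card(S) = 12500000 / 31250 = 400

400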